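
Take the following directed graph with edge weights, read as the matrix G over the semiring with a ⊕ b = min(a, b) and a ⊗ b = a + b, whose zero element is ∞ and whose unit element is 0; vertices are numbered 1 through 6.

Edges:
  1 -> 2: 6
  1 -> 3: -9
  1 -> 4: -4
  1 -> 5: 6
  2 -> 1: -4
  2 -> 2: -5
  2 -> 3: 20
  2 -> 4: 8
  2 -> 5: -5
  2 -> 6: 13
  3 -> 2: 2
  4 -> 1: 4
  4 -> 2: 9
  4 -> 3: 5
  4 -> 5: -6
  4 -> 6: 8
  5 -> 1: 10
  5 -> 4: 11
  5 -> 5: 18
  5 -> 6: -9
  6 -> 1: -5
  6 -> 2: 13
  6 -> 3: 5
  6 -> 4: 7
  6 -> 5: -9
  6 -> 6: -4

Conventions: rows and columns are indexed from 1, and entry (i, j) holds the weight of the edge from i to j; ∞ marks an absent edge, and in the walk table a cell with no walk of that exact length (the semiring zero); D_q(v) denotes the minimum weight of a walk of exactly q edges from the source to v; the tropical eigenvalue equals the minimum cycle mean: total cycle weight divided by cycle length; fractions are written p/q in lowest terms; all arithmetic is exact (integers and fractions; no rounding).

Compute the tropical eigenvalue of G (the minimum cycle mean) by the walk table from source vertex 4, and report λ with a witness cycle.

q=0: [∞, ∞, ∞, 0, ∞, ∞]
q=1: [4, 9, 5, ∞, -6, 8]
q=2: [3, 4, -5, 0, -1, -15]
q=3: [-20, -3, -10, -8, -24, -19]
q=4: [-24, -14, -29, -24, -28, -33]
q=5: [-38, -27, -33, -28, -42, -37]
q=6: [-42, -32, -47, -42, -46, -51]
Optimal cycle mean attained by: cycle 5->6->5, total (-9) + (-9), length 2.
Answer: λ = -9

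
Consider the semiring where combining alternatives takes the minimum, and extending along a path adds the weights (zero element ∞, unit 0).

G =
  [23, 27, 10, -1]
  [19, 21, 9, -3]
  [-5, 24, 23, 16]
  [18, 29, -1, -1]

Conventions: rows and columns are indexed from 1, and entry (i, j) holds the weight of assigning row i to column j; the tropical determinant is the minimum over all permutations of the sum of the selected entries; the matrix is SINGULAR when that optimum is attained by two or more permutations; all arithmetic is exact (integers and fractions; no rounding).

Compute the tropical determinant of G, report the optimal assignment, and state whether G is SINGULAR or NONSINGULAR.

σ = (1, 2, 3, 4): 23 + 21 + 23 + (-1) = 66
σ = (1, 2, 4, 3): 23 + 21 + 16 + (-1) = 59
σ = (1, 3, 2, 4): 23 + 9 + 24 + (-1) = 55
σ = (1, 3, 4, 2): 23 + 9 + 16 + 29 = 77
σ = (1, 4, 2, 3): 23 + (-3) + 24 + (-1) = 43
σ = (1, 4, 3, 2): 23 + (-3) + 23 + 29 = 72
σ = (2, 1, 3, 4): 27 + 19 + 23 + (-1) = 68
σ = (2, 1, 4, 3): 27 + 19 + 16 + (-1) = 61
σ = (2, 3, 1, 4): 27 + 9 + (-5) + (-1) = 30
σ = (2, 3, 4, 1): 27 + 9 + 16 + 18 = 70
σ = (2, 4, 1, 3): 27 + (-3) + (-5) + (-1) = 18
σ = (2, 4, 3, 1): 27 + (-3) + 23 + 18 = 65
σ = (3, 1, 2, 4): 10 + 19 + 24 + (-1) = 52
σ = (3, 1, 4, 2): 10 + 19 + 16 + 29 = 74
σ = (3, 2, 1, 4): 10 + 21 + (-5) + (-1) = 25
σ = (3, 2, 4, 1): 10 + 21 + 16 + 18 = 65
σ = (3, 4, 1, 2): 10 + (-3) + (-5) + 29 = 31
σ = (3, 4, 2, 1): 10 + (-3) + 24 + 18 = 49
σ = (4, 1, 2, 3): (-1) + 19 + 24 + (-1) = 41
σ = (4, 1, 3, 2): (-1) + 19 + 23 + 29 = 70
σ = (4, 2, 1, 3): (-1) + 21 + (-5) + (-1) = 14
σ = (4, 2, 3, 1): (-1) + 21 + 23 + 18 = 61
σ = (4, 3, 1, 2): (-1) + 9 + (-5) + 29 = 32
σ = (4, 3, 2, 1): (-1) + 9 + 24 + 18 = 50
Optimal value attained by: σ = (4, 2, 1, 3).
Answer: det⊕(G) = 14; verdict: NONSINGULAR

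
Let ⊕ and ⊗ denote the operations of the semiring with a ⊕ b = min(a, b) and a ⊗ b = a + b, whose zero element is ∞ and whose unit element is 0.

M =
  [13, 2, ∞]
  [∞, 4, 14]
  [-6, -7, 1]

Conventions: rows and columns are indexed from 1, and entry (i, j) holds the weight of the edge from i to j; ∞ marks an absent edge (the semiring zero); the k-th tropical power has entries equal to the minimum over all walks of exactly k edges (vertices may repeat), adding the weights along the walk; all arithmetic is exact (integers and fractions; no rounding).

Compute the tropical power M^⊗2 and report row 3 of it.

M^⊗2:
  [26, 6, 16]
  [8, 7, 15]
  [-5, -6, 2]
Answer: row 3 of M^⊗2 = [-5, -6, 2]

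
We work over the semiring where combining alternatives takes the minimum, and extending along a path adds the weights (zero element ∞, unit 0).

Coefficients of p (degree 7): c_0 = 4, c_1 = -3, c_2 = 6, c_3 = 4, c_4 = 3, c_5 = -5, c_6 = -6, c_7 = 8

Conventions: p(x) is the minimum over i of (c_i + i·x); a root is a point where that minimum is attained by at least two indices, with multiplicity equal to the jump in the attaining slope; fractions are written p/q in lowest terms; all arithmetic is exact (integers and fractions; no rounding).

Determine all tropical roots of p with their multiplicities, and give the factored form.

hull edge (i=0, c=4) to (i=1, c=-3): slope -7, span 1
hull edge (i=1, c=-3) to (i=6, c=-6): slope -3/5, span 5
hull edge (i=6, c=-6) to (i=7, c=8): slope 14, span 1
Factored form: p(x) = 8 ⊗ (x ⊕ (-14)) ⊗ (x ⊕ 3/5) ⊗ (x ⊕ 3/5) ⊗ (x ⊕ 3/5) ⊗ (x ⊕ 3/5) ⊗ (x ⊕ 3/5) ⊗ (x ⊕ 7)
Answer: roots = -14 (mult 1), 3/5 (mult 5), 7 (mult 1)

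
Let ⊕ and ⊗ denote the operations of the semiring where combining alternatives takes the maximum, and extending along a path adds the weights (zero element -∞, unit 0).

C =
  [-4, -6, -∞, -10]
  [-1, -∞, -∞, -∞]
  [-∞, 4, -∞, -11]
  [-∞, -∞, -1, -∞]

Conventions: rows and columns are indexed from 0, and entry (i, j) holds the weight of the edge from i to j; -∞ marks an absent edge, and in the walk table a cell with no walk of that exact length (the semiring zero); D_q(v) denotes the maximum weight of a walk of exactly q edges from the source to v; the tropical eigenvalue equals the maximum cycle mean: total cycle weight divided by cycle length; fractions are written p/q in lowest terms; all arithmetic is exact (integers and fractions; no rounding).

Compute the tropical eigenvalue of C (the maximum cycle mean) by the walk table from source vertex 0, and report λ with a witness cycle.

q=0: [0, -∞, -∞, -∞]
q=1: [-4, -6, -∞, -10]
q=2: [-7, -10, -11, -14]
q=3: [-11, -7, -15, -17]
q=4: [-8, -11, -18, -21]
Optimal cycle mean attained by: cycle 0->3->2->1->0, total (-10) + (-1) + 4 + (-1), length 4.
Answer: λ = -2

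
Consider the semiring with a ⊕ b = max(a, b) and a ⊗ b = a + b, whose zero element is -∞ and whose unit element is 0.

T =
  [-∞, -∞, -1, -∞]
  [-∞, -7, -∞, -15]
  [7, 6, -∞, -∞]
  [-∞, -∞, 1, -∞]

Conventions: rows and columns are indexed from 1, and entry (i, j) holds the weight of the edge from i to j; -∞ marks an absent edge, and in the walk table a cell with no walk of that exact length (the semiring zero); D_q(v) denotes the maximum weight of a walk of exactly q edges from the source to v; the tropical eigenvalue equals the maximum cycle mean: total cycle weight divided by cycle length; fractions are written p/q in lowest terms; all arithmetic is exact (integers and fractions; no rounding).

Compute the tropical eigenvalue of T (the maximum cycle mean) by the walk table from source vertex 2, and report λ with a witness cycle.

q=0: [-∞, 0, -∞, -∞]
q=1: [-∞, -7, -∞, -15]
q=2: [-∞, -14, -14, -22]
q=3: [-7, -8, -21, -29]
q=4: [-14, -15, -8, -23]
Optimal cycle mean attained by: cycle 1->3->1, total (-1) + 7, length 2.
Answer: λ = 3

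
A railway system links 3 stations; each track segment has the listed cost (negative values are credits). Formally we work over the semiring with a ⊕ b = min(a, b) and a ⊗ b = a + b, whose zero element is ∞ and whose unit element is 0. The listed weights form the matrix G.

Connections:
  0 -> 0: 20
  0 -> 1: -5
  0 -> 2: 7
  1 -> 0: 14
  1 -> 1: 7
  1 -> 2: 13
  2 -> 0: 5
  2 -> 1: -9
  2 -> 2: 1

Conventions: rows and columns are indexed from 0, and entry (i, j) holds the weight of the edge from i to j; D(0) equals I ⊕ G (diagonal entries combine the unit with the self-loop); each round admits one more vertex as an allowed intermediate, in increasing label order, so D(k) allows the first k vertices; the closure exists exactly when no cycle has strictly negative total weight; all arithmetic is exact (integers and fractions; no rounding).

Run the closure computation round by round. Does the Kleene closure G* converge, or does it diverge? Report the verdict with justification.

D(0):
  [0, -5, 7]
  [14, 0, 13]
  [5, -9, 0]
D(1):
  [0, -5, 7]
  [14, 0, 13]
  [5, -9, 0]
D(2):
  [0, -5, 7]
  [14, 0, 13]
  [5, -9, 0]
D(3):
  [0, -5, 7]
  [14, 0, 13]
  [5, -9, 0]
Key observation: every diagonal entry stays at the unit through all rounds, so no improving cycle exists.
Answer: CONVERGES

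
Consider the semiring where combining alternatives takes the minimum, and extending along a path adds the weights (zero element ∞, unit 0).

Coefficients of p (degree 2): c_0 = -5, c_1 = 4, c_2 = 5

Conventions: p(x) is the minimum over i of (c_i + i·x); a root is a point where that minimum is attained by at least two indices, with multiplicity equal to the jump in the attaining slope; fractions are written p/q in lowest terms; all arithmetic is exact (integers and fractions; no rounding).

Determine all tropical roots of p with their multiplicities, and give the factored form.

hull edge (i=0, c=-5) to (i=2, c=5): slope 5, span 2
Factored form: p(x) = 5 ⊗ (x ⊕ (-5)) ⊗ (x ⊕ (-5))
Answer: roots = -5 (mult 2)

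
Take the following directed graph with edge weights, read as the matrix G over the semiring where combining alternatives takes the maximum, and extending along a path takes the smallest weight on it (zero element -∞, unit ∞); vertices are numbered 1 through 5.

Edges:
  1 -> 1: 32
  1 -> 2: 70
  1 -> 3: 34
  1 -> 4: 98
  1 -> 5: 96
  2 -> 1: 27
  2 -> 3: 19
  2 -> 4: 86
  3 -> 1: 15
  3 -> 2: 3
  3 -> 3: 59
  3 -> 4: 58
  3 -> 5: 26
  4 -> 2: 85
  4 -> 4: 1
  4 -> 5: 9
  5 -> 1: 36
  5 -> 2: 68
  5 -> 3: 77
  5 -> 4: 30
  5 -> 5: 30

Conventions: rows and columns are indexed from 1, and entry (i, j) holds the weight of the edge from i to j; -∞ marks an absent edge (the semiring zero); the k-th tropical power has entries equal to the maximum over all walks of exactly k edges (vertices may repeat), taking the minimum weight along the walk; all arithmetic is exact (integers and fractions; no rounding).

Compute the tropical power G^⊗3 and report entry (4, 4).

G^⊗2:
  [36, 85, 77, 70, 32]
  [27, 85, 27, 27, 27]
  [26, 58, 59, 58, 26]
  [27, 9, 19, 85, 9]
  [32, 36, 59, 68, 36]
G^⊗3:
  [32, 70, 59, 85, 36]
  [27, 27, 27, 85, 27]
  [27, 58, 59, 58, 26]
  [27, 85, 27, 27, 27]
  [36, 68, 59, 58, 32]
Key observation: the optimum is the walk 4->2->1->4, with weight 85 min 27 min 98 = 27.
Optimal value attained by: walk 4->2->1->4.
Answer: (G^⊗3)[4][4] = 27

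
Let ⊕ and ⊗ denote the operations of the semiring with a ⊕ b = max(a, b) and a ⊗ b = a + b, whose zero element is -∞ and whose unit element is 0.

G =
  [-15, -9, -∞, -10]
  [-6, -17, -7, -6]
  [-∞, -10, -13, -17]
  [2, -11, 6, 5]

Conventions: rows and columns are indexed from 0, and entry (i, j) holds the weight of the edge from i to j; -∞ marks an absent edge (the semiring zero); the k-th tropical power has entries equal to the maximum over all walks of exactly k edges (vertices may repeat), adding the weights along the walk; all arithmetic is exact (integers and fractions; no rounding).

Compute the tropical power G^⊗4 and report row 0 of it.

G^⊗2:
  [-8, -21, -4, -5]
  [-4, -15, 0, -1]
  [-15, -23, -11, -12]
  [7, -4, 11, 10]
G^⊗3:
  [-3, -14, 1, 0]
  [1, -10, 5, 4]
  [-10, -21, -6, -7]
  [12, 1, 16, 15]
G^⊗4:
  [2, -9, 6, 5]
  [6, -5, 10, 9]
  [-5, -16, -1, -2]
  [17, 6, 21, 20]
Answer: row 0 of G^⊗4 = [2, -9, 6, 5]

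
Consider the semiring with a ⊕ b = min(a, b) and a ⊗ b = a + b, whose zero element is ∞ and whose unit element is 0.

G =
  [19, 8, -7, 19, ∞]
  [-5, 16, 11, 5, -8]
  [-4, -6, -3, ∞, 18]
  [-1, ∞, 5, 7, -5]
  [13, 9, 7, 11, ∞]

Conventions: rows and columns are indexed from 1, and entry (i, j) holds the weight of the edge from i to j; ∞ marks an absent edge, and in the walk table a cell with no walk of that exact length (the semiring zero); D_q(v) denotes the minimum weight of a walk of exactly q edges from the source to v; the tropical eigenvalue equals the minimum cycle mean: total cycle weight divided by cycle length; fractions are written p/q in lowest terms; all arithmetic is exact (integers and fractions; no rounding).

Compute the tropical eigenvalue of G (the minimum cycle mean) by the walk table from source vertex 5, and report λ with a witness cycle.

q=0: [∞, ∞, ∞, ∞, 0]
q=1: [13, 9, 7, 11, ∞]
q=2: [3, 1, 4, 14, 1]
q=3: [-4, -2, -4, 6, -7]
q=4: [-8, -10, -11, 3, -10]
q=5: [-15, -17, -15, -5, -18]
Optimal cycle mean attained by: cycle 1->3->2->1, total (-7) + (-6) + (-5), length 3.
Answer: λ = -6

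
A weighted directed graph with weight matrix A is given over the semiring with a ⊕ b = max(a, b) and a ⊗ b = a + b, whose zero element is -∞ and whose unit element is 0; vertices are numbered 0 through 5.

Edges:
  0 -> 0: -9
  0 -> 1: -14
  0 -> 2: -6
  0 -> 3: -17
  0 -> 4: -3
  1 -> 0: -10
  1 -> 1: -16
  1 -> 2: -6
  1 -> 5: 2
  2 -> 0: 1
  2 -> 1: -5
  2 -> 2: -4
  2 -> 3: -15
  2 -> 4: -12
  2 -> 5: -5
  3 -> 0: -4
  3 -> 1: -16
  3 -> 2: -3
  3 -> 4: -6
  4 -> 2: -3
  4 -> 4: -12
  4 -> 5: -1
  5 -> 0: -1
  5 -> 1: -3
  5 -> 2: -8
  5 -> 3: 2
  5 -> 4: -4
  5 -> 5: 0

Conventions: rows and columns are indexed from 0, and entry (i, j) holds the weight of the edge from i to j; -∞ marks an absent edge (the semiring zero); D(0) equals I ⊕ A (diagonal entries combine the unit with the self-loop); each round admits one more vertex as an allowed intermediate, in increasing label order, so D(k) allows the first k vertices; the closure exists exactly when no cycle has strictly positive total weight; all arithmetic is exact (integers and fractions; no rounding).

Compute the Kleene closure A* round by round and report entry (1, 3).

D(0):
  [0, -14, -6, -17, -3, -∞]
  [-10, 0, -6, -∞, -∞, 2]
  [1, -5, 0, -15, -12, -5]
  [-4, -16, -3, 0, -6, -∞]
  [-∞, -∞, -3, -∞, 0, -1]
  [-1, -3, -8, 2, -4, 0]
D(1):
  [0, -14, -6, -17, -3, -∞]
  [-10, 0, -6, -27, -13, 2]
  [1, -5, 0, -15, -2, -5]
  [-4, -16, -3, 0, -6, -∞]
  [-∞, -∞, -3, -∞, 0, -1]
  [-1, -3, -7, 2, -4, 0]
D(2):
  [0, -14, -6, -17, -3, -12]
  [-10, 0, -6, -27, -13, 2]
  [1, -5, 0, -15, -2, -3]
  [-4, -16, -3, 0, -6, -14]
  [-∞, -∞, -3, -∞, 0, -1]
  [-1, -3, -7, 2, -4, 0]
D(3):
  [0, -11, -6, -17, -3, -9]
  [-5, 0, -6, -21, -8, 2]
  [1, -5, 0, -15, -2, -3]
  [-2, -8, -3, 0, -5, -6]
  [-2, -8, -3, -18, 0, -1]
  [-1, -3, -7, 2, -4, 0]
D(4):
  [0, -11, -6, -17, -3, -9]
  [-5, 0, -6, -21, -8, 2]
  [1, -5, 0, -15, -2, -3]
  [-2, -8, -3, 0, -5, -6]
  [-2, -8, -3, -18, 0, -1]
  [0, -3, -1, 2, -3, 0]
D(5):
  [0, -11, -6, -17, -3, -4]
  [-5, 0, -6, -21, -8, 2]
  [1, -5, 0, -15, -2, -3]
  [-2, -8, -3, 0, -5, -6]
  [-2, -8, -3, -18, 0, -1]
  [0, -3, -1, 2, -3, 0]
D(6):
  [0, -7, -5, -2, -3, -4]
  [2, 0, 1, 4, -1, 2]
  [1, -5, 0, -1, -2, -3]
  [-2, -8, -3, 0, -5, -6]
  [-1, -4, -2, 1, 0, -1]
  [0, -3, -1, 2, -3, 0]
Answer: A*[1][3] = 4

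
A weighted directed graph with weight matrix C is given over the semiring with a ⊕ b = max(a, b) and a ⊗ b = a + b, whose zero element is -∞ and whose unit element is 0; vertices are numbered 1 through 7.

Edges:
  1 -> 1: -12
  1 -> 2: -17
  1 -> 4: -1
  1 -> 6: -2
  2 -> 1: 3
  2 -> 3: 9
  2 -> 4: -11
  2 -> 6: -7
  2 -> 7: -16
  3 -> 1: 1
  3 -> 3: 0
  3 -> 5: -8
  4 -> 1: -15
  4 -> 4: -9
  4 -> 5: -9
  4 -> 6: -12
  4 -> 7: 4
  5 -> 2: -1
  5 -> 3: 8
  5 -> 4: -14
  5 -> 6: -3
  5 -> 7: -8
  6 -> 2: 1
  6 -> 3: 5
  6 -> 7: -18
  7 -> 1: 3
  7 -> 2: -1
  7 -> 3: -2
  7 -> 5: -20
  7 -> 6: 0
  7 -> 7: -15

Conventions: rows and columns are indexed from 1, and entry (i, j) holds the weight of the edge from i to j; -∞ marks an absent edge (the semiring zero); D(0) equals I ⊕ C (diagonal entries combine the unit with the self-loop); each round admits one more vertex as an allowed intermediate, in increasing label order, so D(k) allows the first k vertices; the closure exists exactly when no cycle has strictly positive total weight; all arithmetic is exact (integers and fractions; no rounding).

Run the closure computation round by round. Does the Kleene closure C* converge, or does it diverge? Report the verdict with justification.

D(0):
  [0, -17, -∞, -1, -∞, -2, -∞]
  [3, 0, 9, -11, -∞, -7, -16]
  [1, -∞, 0, -∞, -8, -∞, -∞]
  [-15, -∞, -∞, 0, -9, -12, 4]
  [-∞, -1, 8, -14, 0, -3, -8]
  [-∞, 1, 5, -∞, -∞, 0, -18]
  [3, -1, -2, -∞, -20, 0, 0]
D(1):
  [0, -17, -∞, -1, -∞, -2, -∞]
  [3, 0, 9, 2, -∞, 1, -16]
  [1, -16, 0, 0, -8, -1, -∞]
  [-15, -32, -∞, 0, -9, -12, 4]
  [-∞, -1, 8, -14, 0, -3, -8]
  [-∞, 1, 5, -∞, -∞, 0, -18]
  [3, -1, -2, 2, -20, 1, 0]
Detection: at round 2, diagonal entry (6, 6) turns strictly positive.
Key observation: the cycle 6->2->1->6 has total weight 1 + 3 + (-2), which is strictly positive.
Answer: DIVERGES — positive cycle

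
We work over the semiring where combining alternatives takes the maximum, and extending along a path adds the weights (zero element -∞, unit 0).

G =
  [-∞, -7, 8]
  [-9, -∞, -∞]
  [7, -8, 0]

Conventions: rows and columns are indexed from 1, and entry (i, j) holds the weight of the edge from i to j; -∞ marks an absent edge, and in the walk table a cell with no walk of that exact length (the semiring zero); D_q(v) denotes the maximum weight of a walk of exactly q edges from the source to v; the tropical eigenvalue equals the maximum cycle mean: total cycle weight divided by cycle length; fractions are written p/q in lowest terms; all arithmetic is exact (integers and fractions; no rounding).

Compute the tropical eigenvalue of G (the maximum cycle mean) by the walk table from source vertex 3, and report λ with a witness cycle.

q=0: [-∞, -∞, 0]
q=1: [7, -8, 0]
q=2: [7, 0, 15]
q=3: [22, 7, 15]
Optimal cycle mean attained by: cycle 1->3->1, total 8 + 7, length 2.
Answer: λ = 15/2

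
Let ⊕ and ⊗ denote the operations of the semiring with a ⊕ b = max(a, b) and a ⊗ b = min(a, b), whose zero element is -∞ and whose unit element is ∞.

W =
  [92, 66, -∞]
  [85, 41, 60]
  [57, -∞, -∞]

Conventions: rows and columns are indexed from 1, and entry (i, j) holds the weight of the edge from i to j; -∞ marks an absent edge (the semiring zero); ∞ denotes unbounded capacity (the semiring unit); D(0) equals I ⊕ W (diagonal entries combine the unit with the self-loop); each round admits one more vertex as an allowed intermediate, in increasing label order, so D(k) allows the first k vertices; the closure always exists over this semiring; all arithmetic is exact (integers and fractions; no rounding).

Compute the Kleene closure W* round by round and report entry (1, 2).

D(0):
  [∞, 66, -∞]
  [85, ∞, 60]
  [57, -∞, ∞]
D(1):
  [∞, 66, -∞]
  [85, ∞, 60]
  [57, 57, ∞]
D(2):
  [∞, 66, 60]
  [85, ∞, 60]
  [57, 57, ∞]
D(3):
  [∞, 66, 60]
  [85, ∞, 60]
  [57, 57, ∞]
Answer: W*[1][2] = 66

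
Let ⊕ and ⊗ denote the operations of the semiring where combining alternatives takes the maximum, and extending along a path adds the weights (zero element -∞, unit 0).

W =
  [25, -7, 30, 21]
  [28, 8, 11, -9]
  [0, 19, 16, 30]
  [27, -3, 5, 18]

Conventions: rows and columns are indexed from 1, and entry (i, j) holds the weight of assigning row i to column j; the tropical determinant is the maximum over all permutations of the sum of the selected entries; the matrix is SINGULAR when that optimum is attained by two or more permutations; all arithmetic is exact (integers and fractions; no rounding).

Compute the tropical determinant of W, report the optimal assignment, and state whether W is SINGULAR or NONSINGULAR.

σ = (1, 2, 3, 4): 25 + 8 + 16 + 18 = 67
σ = (1, 2, 4, 3): 25 + 8 + 30 + 5 = 68
σ = (1, 3, 2, 4): 25 + 11 + 19 + 18 = 73
σ = (1, 3, 4, 2): 25 + 11 + 30 + (-3) = 63
σ = (1, 4, 2, 3): 25 + (-9) + 19 + 5 = 40
σ = (1, 4, 3, 2): 25 + (-9) + 16 + (-3) = 29
σ = (2, 1, 3, 4): (-7) + 28 + 16 + 18 = 55
σ = (2, 1, 4, 3): (-7) + 28 + 30 + 5 = 56
σ = (2, 3, 1, 4): (-7) + 11 + 0 + 18 = 22
σ = (2, 3, 4, 1): (-7) + 11 + 30 + 27 = 61
σ = (2, 4, 1, 3): (-7) + (-9) + 0 + 5 = -11
σ = (2, 4, 3, 1): (-7) + (-9) + 16 + 27 = 27
σ = (3, 1, 2, 4): 30 + 28 + 19 + 18 = 95
σ = (3, 1, 4, 2): 30 + 28 + 30 + (-3) = 85
σ = (3, 2, 1, 4): 30 + 8 + 0 + 18 = 56
σ = (3, 2, 4, 1): 30 + 8 + 30 + 27 = 95
σ = (3, 4, 1, 2): 30 + (-9) + 0 + (-3) = 18
σ = (3, 4, 2, 1): 30 + (-9) + 19 + 27 = 67
σ = (4, 1, 2, 3): 21 + 28 + 19 + 5 = 73
σ = (4, 1, 3, 2): 21 + 28 + 16 + (-3) = 62
σ = (4, 2, 1, 3): 21 + 8 + 0 + 5 = 34
σ = (4, 2, 3, 1): 21 + 8 + 16 + 27 = 72
σ = (4, 3, 1, 2): 21 + 11 + 0 + (-3) = 29
σ = (4, 3, 2, 1): 21 + 11 + 19 + 27 = 78
Optimal value attained by: σ = (3, 1, 2, 4).
Answer: det⊕(W) = 95; verdict: SINGULAR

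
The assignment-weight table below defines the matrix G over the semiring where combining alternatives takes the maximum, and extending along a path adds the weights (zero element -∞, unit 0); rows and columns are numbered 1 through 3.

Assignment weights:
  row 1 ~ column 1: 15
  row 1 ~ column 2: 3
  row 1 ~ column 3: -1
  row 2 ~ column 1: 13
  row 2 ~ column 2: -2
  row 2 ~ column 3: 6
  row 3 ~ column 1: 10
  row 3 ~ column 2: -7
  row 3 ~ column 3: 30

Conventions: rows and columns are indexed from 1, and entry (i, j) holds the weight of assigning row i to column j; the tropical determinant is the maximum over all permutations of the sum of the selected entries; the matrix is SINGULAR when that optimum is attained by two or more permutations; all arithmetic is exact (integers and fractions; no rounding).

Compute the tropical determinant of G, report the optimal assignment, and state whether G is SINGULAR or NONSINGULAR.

σ = (1, 2, 3): 15 + (-2) + 30 = 43
σ = (1, 3, 2): 15 + 6 + (-7) = 14
σ = (2, 1, 3): 3 + 13 + 30 = 46
σ = (2, 3, 1): 3 + 6 + 10 = 19
σ = (3, 1, 2): (-1) + 13 + (-7) = 5
σ = (3, 2, 1): (-1) + (-2) + 10 = 7
Optimal value attained by: σ = (2, 1, 3).
Answer: det⊕(G) = 46; verdict: NONSINGULAR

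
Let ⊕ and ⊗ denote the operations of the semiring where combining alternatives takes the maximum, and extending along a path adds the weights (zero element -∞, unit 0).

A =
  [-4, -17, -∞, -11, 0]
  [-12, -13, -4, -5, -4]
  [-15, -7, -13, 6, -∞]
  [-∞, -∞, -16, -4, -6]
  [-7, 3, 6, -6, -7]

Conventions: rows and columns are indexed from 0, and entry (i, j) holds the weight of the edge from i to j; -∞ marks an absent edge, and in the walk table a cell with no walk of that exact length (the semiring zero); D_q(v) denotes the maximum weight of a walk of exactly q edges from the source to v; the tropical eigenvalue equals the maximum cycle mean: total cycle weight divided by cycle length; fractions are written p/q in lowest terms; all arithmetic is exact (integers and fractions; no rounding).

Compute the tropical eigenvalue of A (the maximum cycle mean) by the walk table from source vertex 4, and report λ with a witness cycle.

q=0: [-∞, -∞, -∞, -∞, 0]
q=1: [-7, 3, 6, -6, -7]
q=2: [-9, -1, -1, 12, -1]
q=3: [-8, 2, 5, 8, 6]
q=4: [-1, 9, 12, 11, 2]
q=5: [-3, 5, 8, 18, 5]
Optimal cycle mean attained by: cycle 2->3->4->2, total 6 + (-6) + 6, length 3.
Answer: λ = 2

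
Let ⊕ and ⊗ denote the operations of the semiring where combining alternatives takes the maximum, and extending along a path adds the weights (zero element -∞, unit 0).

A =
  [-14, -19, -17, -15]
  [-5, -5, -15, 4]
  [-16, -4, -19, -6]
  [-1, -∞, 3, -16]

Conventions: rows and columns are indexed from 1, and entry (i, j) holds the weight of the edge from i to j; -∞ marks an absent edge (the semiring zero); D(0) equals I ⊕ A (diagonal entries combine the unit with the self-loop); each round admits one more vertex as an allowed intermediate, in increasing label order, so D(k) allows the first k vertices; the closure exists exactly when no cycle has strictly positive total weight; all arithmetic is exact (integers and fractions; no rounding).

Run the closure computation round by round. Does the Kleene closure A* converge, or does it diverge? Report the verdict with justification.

D(0):
  [0, -19, -17, -15]
  [-5, 0, -15, 4]
  [-16, -4, 0, -6]
  [-1, -∞, 3, 0]
D(1):
  [0, -19, -17, -15]
  [-5, 0, -15, 4]
  [-16, -4, 0, -6]
  [-1, -20, 3, 0]
D(2):
  [0, -19, -17, -15]
  [-5, 0, -15, 4]
  [-9, -4, 0, 0]
  [-1, -20, 3, 0]
Detection: at round 3, diagonal entry (4, 4) turns strictly positive.
Key observation: the cycle 4->3->2->4 has total weight 3 + (-4) + 4, which is strictly positive.
Answer: DIVERGES — positive cycle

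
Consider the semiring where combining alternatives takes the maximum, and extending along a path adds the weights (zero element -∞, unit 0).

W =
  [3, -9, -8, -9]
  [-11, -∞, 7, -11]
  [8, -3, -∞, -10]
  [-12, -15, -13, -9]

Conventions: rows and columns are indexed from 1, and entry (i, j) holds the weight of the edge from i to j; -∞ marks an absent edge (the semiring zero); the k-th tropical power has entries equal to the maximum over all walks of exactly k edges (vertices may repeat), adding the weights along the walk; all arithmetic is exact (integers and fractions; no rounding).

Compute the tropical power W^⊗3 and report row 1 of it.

W^⊗2:
  [6, -6, -2, -6]
  [15, 4, -19, -3]
  [11, -1, 4, -1]
  [-5, -16, -8, -18]
W^⊗3:
  [9, -3, 1, -3]
  [18, 6, 11, 6]
  [14, 2, 6, 2]
  [0, -11, -9, -14]
Answer: row 1 of W^⊗3 = [9, -3, 1, -3]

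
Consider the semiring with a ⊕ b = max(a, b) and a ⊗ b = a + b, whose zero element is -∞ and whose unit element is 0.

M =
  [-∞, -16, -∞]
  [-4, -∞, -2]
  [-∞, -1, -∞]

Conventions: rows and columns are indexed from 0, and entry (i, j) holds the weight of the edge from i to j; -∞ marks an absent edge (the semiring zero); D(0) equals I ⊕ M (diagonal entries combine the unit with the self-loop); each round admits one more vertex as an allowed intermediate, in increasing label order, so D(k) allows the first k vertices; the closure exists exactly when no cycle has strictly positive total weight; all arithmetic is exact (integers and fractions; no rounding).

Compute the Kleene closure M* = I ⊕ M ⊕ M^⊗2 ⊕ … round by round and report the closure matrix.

D(0):
  [0, -16, -∞]
  [-4, 0, -2]
  [-∞, -1, 0]
D(1):
  [0, -16, -∞]
  [-4, 0, -2]
  [-∞, -1, 0]
D(2):
  [0, -16, -18]
  [-4, 0, -2]
  [-5, -1, 0]
D(3):
  [0, -16, -18]
  [-4, 0, -2]
  [-5, -1, 0]
Answer: M* = [[0, -16, -18], [-4, 0, -2], [-5, -1, 0]]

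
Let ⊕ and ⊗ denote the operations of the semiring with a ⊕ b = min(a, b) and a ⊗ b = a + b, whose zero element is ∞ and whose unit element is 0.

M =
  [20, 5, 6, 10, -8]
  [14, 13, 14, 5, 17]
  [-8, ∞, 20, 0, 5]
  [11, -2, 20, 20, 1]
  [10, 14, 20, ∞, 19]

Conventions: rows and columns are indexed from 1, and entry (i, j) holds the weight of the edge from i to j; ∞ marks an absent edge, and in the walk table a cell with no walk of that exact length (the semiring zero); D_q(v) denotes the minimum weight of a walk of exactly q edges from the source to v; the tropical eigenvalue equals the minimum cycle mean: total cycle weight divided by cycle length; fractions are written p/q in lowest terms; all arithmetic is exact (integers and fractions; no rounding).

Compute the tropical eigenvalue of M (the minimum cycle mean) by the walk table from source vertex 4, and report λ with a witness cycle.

q=0: [∞, ∞, ∞, 0, ∞]
q=1: [11, -2, 20, 20, 1]
q=2: [11, 11, 12, 3, 3]
q=3: [4, 1, 17, 12, 3]
q=4: [9, 9, 10, 6, -4]
q=5: [2, 4, 15, 10, 1]
Optimal cycle mean attained by: cycle 1->3->1, total 6 + (-8), length 2.
Answer: λ = -1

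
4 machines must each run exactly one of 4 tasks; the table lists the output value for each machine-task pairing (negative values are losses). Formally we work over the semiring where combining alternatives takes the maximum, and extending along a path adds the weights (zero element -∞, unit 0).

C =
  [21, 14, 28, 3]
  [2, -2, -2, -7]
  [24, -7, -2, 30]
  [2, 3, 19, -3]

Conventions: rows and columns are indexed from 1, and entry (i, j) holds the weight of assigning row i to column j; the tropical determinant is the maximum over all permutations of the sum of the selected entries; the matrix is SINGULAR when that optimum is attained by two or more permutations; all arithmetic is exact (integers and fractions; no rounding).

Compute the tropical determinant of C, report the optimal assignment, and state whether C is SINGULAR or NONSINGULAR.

σ = (1, 2, 3, 4): 21 + (-2) + (-2) + (-3) = 14
σ = (1, 2, 4, 3): 21 + (-2) + 30 + 19 = 68
σ = (1, 3, 2, 4): 21 + (-2) + (-7) + (-3) = 9
σ = (1, 3, 4, 2): 21 + (-2) + 30 + 3 = 52
σ = (1, 4, 2, 3): 21 + (-7) + (-7) + 19 = 26
σ = (1, 4, 3, 2): 21 + (-7) + (-2) + 3 = 15
σ = (2, 1, 3, 4): 14 + 2 + (-2) + (-3) = 11
σ = (2, 1, 4, 3): 14 + 2 + 30 + 19 = 65
σ = (2, 3, 1, 4): 14 + (-2) + 24 + (-3) = 33
σ = (2, 3, 4, 1): 14 + (-2) + 30 + 2 = 44
σ = (2, 4, 1, 3): 14 + (-7) + 24 + 19 = 50
σ = (2, 4, 3, 1): 14 + (-7) + (-2) + 2 = 7
σ = (3, 1, 2, 4): 28 + 2 + (-7) + (-3) = 20
σ = (3, 1, 4, 2): 28 + 2 + 30 + 3 = 63
σ = (3, 2, 1, 4): 28 + (-2) + 24 + (-3) = 47
σ = (3, 2, 4, 1): 28 + (-2) + 30 + 2 = 58
σ = (3, 4, 1, 2): 28 + (-7) + 24 + 3 = 48
σ = (3, 4, 2, 1): 28 + (-7) + (-7) + 2 = 16
σ = (4, 1, 2, 3): 3 + 2 + (-7) + 19 = 17
σ = (4, 1, 3, 2): 3 + 2 + (-2) + 3 = 6
σ = (4, 2, 1, 3): 3 + (-2) + 24 + 19 = 44
σ = (4, 2, 3, 1): 3 + (-2) + (-2) + 2 = 1
σ = (4, 3, 1, 2): 3 + (-2) + 24 + 3 = 28
σ = (4, 3, 2, 1): 3 + (-2) + (-7) + 2 = -4
Optimal value attained by: σ = (1, 2, 4, 3).
Answer: det⊕(C) = 68; verdict: NONSINGULAR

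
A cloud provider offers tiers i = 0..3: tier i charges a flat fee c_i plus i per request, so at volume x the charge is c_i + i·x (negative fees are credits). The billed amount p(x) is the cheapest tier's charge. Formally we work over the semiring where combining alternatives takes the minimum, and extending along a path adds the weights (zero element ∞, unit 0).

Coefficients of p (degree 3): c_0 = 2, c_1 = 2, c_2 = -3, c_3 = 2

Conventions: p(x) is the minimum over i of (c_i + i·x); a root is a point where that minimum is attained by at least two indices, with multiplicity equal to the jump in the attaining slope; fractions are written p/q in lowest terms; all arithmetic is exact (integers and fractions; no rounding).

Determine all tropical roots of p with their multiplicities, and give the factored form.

hull edge (i=0, c=2) to (i=2, c=-3): slope -5/2, span 2
hull edge (i=2, c=-3) to (i=3, c=2): slope 5, span 1
Factored form: p(x) = 2 ⊗ (x ⊕ (-5)) ⊗ (x ⊕ 5/2) ⊗ (x ⊕ 5/2)
Answer: roots = -5 (mult 1), 5/2 (mult 2)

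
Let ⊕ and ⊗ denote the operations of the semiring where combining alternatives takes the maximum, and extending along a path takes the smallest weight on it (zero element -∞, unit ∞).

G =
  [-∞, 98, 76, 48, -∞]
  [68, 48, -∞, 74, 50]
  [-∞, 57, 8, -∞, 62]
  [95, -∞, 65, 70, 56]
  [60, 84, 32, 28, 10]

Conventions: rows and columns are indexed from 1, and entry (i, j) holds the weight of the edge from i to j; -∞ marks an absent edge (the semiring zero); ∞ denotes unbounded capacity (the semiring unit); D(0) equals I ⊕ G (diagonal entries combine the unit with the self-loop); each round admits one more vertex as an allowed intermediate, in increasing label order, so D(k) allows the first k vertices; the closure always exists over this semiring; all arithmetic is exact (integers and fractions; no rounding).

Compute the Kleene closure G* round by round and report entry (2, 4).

D(0):
  [∞, 98, 76, 48, -∞]
  [68, ∞, -∞, 74, 50]
  [-∞, 57, ∞, -∞, 62]
  [95, -∞, 65, ∞, 56]
  [60, 84, 32, 28, ∞]
D(1):
  [∞, 98, 76, 48, -∞]
  [68, ∞, 68, 74, 50]
  [-∞, 57, ∞, -∞, 62]
  [95, 95, 76, ∞, 56]
  [60, 84, 60, 48, ∞]
D(2):
  [∞, 98, 76, 74, 50]
  [68, ∞, 68, 74, 50]
  [57, 57, ∞, 57, 62]
  [95, 95, 76, ∞, 56]
  [68, 84, 68, 74, ∞]
D(3):
  [∞, 98, 76, 74, 62]
  [68, ∞, 68, 74, 62]
  [57, 57, ∞, 57, 62]
  [95, 95, 76, ∞, 62]
  [68, 84, 68, 74, ∞]
D(4):
  [∞, 98, 76, 74, 62]
  [74, ∞, 74, 74, 62]
  [57, 57, ∞, 57, 62]
  [95, 95, 76, ∞, 62]
  [74, 84, 74, 74, ∞]
D(5):
  [∞, 98, 76, 74, 62]
  [74, ∞, 74, 74, 62]
  [62, 62, ∞, 62, 62]
  [95, 95, 76, ∞, 62]
  [74, 84, 74, 74, ∞]
Answer: G*[2][4] = 74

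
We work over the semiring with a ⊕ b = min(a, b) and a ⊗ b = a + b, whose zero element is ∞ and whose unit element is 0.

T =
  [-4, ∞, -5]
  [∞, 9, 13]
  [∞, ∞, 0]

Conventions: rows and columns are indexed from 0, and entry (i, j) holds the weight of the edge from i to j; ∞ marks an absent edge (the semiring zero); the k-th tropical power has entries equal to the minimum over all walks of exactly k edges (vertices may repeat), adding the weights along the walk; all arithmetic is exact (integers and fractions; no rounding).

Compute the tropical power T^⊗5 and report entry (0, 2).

T^⊗2:
  [-8, ∞, -9]
  [∞, 18, 13]
  [∞, ∞, 0]
T^⊗3:
  [-12, ∞, -13]
  [∞, 27, 13]
  [∞, ∞, 0]
T^⊗4:
  [-16, ∞, -17]
  [∞, 36, 13]
  [∞, ∞, 0]
T^⊗5:
  [-20, ∞, -21]
  [∞, 45, 13]
  [∞, ∞, 0]
Key observation: the optimum is the walk 0->0->0->0->0->2, with weight (-4) + (-4) + (-4) + (-4) + (-5) = -21.
Optimal value attained by: walk 0->0->0->0->0->2.
Answer: (T^⊗5)[0][2] = -21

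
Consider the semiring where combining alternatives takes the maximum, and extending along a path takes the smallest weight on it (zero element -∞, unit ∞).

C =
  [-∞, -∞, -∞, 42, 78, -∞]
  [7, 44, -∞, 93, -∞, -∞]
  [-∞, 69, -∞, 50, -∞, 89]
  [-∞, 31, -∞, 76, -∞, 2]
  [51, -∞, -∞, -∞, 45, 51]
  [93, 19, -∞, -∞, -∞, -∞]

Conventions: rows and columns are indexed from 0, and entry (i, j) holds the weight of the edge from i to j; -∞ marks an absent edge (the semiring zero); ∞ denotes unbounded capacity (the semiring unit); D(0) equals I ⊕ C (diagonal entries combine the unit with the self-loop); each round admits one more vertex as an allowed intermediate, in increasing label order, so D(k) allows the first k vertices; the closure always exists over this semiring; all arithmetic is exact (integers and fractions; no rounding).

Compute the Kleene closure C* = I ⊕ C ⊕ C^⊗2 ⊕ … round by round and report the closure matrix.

D(0):
  [∞, -∞, -∞, 42, 78, -∞]
  [7, ∞, -∞, 93, -∞, -∞]
  [-∞, 69, ∞, 50, -∞, 89]
  [-∞, 31, -∞, ∞, -∞, 2]
  [51, -∞, -∞, -∞, ∞, 51]
  [93, 19, -∞, -∞, -∞, ∞]
D(1):
  [∞, -∞, -∞, 42, 78, -∞]
  [7, ∞, -∞, 93, 7, -∞]
  [-∞, 69, ∞, 50, -∞, 89]
  [-∞, 31, -∞, ∞, -∞, 2]
  [51, -∞, -∞, 42, ∞, 51]
  [93, 19, -∞, 42, 78, ∞]
D(2):
  [∞, -∞, -∞, 42, 78, -∞]
  [7, ∞, -∞, 93, 7, -∞]
  [7, 69, ∞, 69, 7, 89]
  [7, 31, -∞, ∞, 7, 2]
  [51, -∞, -∞, 42, ∞, 51]
  [93, 19, -∞, 42, 78, ∞]
D(3):
  [∞, -∞, -∞, 42, 78, -∞]
  [7, ∞, -∞, 93, 7, -∞]
  [7, 69, ∞, 69, 7, 89]
  [7, 31, -∞, ∞, 7, 2]
  [51, -∞, -∞, 42, ∞, 51]
  [93, 19, -∞, 42, 78, ∞]
D(4):
  [∞, 31, -∞, 42, 78, 2]
  [7, ∞, -∞, 93, 7, 2]
  [7, 69, ∞, 69, 7, 89]
  [7, 31, -∞, ∞, 7, 2]
  [51, 31, -∞, 42, ∞, 51]
  [93, 31, -∞, 42, 78, ∞]
D(5):
  [∞, 31, -∞, 42, 78, 51]
  [7, ∞, -∞, 93, 7, 7]
  [7, 69, ∞, 69, 7, 89]
  [7, 31, -∞, ∞, 7, 7]
  [51, 31, -∞, 42, ∞, 51]
  [93, 31, -∞, 42, 78, ∞]
D(6):
  [∞, 31, -∞, 42, 78, 51]
  [7, ∞, -∞, 93, 7, 7]
  [89, 69, ∞, 69, 78, 89]
  [7, 31, -∞, ∞, 7, 7]
  [51, 31, -∞, 42, ∞, 51]
  [93, 31, -∞, 42, 78, ∞]
Answer: C* = [[∞, 31, -∞, 42, 78, 51], [7, ∞, -∞, 93, 7, 7], [89, 69, ∞, 69, 78, 89], [7, 31, -∞, ∞, 7, 7], [51, 31, -∞, 42, ∞, 51], [93, 31, -∞, 42, 78, ∞]]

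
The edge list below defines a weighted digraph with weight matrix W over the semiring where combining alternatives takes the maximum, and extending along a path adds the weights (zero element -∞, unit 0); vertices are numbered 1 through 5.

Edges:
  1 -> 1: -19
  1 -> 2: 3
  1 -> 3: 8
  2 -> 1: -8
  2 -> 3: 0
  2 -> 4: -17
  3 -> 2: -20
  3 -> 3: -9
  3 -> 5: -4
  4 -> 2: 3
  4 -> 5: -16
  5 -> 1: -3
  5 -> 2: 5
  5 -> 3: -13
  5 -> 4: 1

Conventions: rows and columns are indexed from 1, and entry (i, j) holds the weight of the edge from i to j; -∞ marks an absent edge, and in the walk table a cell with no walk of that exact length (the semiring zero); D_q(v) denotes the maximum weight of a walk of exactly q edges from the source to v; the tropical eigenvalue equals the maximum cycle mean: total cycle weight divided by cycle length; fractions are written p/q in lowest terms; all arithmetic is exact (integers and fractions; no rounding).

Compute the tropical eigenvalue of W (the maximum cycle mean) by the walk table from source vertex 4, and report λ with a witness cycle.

q=0: [-∞, -∞, -∞, 0, -∞]
q=1: [-∞, 3, -∞, -∞, -16]
q=2: [-5, -11, 3, -14, -∞]
q=3: [-19, -2, 3, -28, -1]
q=4: [-4, 4, -2, 0, -1]
q=5: [-4, 4, 4, 0, -6]
Optimal cycle mean attained by: cycle 1->3->5->1, total 8 + (-4) + (-3), length 3.
Answer: λ = 1/3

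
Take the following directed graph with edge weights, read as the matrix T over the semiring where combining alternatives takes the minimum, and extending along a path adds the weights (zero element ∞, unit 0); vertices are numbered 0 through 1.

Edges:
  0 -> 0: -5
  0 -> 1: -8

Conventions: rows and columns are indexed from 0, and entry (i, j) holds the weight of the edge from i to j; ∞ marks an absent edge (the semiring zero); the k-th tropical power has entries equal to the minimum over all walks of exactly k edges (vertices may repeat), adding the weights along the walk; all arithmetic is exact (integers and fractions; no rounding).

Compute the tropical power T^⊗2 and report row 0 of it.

T^⊗2:
  [-10, -13]
  [∞, ∞]
Answer: row 0 of T^⊗2 = [-10, -13]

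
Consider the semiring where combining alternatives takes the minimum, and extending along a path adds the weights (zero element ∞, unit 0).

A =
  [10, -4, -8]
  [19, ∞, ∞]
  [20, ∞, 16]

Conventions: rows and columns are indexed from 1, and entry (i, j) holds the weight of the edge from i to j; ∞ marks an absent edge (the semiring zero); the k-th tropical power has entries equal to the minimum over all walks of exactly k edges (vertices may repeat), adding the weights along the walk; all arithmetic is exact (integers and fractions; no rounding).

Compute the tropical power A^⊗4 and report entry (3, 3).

A^⊗2:
  [12, 6, 2]
  [29, 15, 11]
  [30, 16, 12]
A^⊗3:
  [22, 8, 4]
  [31, 25, 21]
  [32, 26, 22]
A^⊗4:
  [24, 18, 14]
  [41, 27, 23]
  [42, 28, 24]
Key observation: the optimum is the walk 3->1->3->1->3, with weight 20 + (-8) + 20 + (-8) = 24.
Optimal value attained by: walk 3->1->3->1->3.
Answer: (A^⊗4)[3][3] = 24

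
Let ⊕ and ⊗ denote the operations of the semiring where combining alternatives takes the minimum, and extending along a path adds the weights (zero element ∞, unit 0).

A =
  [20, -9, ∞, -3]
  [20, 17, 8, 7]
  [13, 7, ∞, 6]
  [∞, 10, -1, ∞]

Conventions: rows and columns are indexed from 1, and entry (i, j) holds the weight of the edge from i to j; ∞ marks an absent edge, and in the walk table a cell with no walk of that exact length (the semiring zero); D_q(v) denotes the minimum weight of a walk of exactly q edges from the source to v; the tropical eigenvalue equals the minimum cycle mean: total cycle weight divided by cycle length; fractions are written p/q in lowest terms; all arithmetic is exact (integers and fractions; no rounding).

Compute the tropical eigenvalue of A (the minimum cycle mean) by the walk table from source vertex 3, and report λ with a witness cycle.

q=0: [∞, ∞, 0, ∞]
q=1: [13, 7, ∞, 6]
q=2: [27, 4, 5, 10]
q=3: [18, 12, 9, 11]
q=4: [22, 9, 10, 15]
Optimal cycle mean attained by: cycle 1->2->4->3->1, total (-9) + 7 + (-1) + 13, length 4.
Answer: λ = 5/2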